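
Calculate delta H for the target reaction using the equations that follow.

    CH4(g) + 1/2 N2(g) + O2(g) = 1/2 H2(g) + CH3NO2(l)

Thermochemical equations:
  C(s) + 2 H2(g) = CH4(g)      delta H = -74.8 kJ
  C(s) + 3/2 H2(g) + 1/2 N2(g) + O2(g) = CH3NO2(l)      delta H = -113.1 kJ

delta H = -38.3 kJ

equation 1 reversed (reverse to put CH4(g) on the reactant side): +74.8 kJ
equation 2 as written (CH3NO2(l) already on the product side): -113.1 kJ
delta H = (-1)·(-74.8) + (1)·(-113.1) = -38.3 kJ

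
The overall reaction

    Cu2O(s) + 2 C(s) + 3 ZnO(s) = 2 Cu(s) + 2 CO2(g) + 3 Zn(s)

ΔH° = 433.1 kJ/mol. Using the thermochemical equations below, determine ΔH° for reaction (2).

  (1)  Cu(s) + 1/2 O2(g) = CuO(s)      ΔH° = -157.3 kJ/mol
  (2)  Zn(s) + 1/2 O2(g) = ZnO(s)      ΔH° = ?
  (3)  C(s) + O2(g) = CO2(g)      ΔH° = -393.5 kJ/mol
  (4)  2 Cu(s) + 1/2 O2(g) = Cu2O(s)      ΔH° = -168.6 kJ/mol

ΔH° = -350.5 kJ/mol

(1): not needed.
(2) reversed and × 3: contributes −3·x
(3) × 2: (2)·(-393.5) = -787.0 kJ/mol
(4) reversed: +168.6 kJ/mol
+433.1 = (-787.0) + (+168.6) − 3·x
x = (+433.1 − (-618.4)) / (-3) = -350.5 kJ/mol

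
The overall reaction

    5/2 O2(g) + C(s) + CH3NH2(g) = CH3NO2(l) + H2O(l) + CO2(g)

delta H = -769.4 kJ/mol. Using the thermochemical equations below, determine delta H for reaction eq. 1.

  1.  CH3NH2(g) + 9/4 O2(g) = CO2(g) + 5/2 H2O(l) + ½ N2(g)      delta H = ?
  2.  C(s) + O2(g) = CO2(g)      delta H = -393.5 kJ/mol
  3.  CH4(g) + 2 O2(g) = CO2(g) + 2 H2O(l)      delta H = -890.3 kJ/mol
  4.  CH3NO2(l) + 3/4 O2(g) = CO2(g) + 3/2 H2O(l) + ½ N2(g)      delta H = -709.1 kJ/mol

delta H = -1085.0 kJ/mol

eq. 1 as written (CH3NH2(g) already on the reactant side): contributes x
eq. 2 as written (C(s) already on the reactant side): -393.5 kJ/mol
eq. 3: not needed (CH4(g) appears nowhere else).
eq. 4 reversed (reverse to put CH3NO2(l) on the product side): +709.1 kJ/mol
-769.4 = (-393.5) + (+709.1) + x
x = (-769.4 − (+315.6)) / (1) = -1085.0 kJ/mol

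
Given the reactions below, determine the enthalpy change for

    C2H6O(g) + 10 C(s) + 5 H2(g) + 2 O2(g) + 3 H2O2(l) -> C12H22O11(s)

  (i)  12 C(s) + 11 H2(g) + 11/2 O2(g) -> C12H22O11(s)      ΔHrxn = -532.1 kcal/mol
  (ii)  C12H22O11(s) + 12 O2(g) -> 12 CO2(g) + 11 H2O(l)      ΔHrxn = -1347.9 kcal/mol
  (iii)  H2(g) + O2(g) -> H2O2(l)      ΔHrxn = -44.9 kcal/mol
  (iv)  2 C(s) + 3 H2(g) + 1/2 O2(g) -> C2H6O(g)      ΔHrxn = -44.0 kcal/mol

ΔHrxn = -353.4 kcal/mol

(i) as written: -532.1 kcal/mol
(ii): not needed.
(iii) reversed and × 3: (-3)·(-44.9) = +134.7 kcal/mol
(iv) reversed: +44.0 kcal/mol
Since enthalpy is a state function, ΔHrxn = (-532.1) + (+134.7) + (+44.0) = -353.4 kcal/mol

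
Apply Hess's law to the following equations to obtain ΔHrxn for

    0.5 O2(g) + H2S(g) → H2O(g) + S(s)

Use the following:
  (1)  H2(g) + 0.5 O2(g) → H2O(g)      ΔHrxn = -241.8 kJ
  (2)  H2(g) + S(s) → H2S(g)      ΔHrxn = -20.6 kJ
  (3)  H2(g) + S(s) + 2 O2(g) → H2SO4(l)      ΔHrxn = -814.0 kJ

ΔHrxn = -221.2 kJ

(1) as written (H2O(g) already on the product side): -241.8 kJ
(2) reversed (H2S(g) must end up as a reactant): +20.6 kJ
(3): not needed (H2SO4(l) appears nowhere else).
ΔHrxn = (1)·(-241.8) + (-1)·(-20.6) = -221.2 kJ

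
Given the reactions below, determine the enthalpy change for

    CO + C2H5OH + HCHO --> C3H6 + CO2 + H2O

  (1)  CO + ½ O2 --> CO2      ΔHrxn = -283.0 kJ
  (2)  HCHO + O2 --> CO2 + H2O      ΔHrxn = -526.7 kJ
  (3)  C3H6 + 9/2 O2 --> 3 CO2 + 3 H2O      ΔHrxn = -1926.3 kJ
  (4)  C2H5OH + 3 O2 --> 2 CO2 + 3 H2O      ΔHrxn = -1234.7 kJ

ΔHrxn = -118.1 kJ

(1) as written (CO already on the reactant side): -283.0 kJ
(2) as written (HCHO already on the reactant side): -526.7 kJ
(3) reversed (reverse to put C3H6 on the product side): +1926.3 kJ
(4) as written (C2H5OH already on the reactant side): -1234.7 kJ
Summing the manipulated equations, ΔHrxn = (1)·(-283.0) + (1)·(-526.7) + (-1)·(-1926.3) + (1)·(-1234.7) = -118.1 kJ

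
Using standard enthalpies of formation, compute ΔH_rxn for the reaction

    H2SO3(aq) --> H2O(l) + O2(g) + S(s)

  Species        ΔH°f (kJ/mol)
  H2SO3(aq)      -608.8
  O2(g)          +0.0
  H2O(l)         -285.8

Products: 1·(-285.8) + 1·(+0.0) + 1·(+0.0) = -285.8
Reactants: 1·(-608.8) = -608.8
ΔH_rxn = (-285.8) − (-608.8) = 323.0 kJ/mol

ΔH_rxn = 323.0 kJ/mol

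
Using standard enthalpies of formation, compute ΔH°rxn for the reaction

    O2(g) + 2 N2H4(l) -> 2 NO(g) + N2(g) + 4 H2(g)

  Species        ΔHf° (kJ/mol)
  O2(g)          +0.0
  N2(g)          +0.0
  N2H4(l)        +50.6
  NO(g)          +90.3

Products: 2·(+90.3) + 1·(+0.0) + 4·(+0.0) = +180.6
Reactants: 1·(+0.0) + 2·(+50.6) = +101.2
ΔH°rxn = (+180.6) − (+101.2) = 79.4 kJ/mol

ΔH°rxn = 79.4 kJ/mol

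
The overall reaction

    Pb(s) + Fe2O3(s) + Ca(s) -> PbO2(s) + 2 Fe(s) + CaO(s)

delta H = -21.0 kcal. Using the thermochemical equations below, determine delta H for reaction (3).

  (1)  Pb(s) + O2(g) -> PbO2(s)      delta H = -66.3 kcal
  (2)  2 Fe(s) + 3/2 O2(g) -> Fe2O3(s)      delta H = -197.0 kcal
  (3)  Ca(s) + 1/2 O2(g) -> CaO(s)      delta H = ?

delta H = -151.7 kcal

(1) as written: -66.3 kcal
(2) reversed: +197.0 kcal
(3) as written: contributes x
-21.0 = (-66.3) + (+197.0) + x
x = (-21.0 − (+130.7)) / (1) = -151.7 kcal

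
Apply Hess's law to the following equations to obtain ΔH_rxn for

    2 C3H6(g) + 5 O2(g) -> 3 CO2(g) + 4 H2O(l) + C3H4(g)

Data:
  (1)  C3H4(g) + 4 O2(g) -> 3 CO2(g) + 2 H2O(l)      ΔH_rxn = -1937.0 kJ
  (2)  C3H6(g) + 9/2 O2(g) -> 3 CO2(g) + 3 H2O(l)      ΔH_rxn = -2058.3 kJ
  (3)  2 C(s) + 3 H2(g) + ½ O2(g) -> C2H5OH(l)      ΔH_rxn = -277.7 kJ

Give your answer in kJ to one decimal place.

ΔH_rxn = -2179.6 kJ

(1) reversed (C3H4(g) must end up as a product): +1937.0 kJ
(2) × 2 (×2 to match 2 C3H6(g) in the target): (2)·(-2058.3) = -4116.6 kJ
(3): not needed (C(s) appears nowhere else).
Summing the manipulated equations, ΔH_rxn = (-1)·(-1937.0) + (2)·(-2058.3) = -2179.6 kJ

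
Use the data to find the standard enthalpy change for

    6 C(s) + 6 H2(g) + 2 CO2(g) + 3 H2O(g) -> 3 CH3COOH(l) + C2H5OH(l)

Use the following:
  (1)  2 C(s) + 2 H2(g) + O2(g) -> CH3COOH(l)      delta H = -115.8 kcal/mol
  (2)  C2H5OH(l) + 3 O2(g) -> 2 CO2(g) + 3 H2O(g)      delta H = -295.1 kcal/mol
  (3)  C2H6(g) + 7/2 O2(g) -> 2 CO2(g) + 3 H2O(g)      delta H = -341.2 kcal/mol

delta H = -52.3 kcal/mol

(1) × 3 (×3 to match 3 CH3COOH(l) in the target): (3)·(-115.8) = -347.4 kcal/mol
(2) reversed (C2H5OH(l) must end up as a product): +295.1 kcal/mol
(3): not needed (C2H6(g) appears nowhere else).
Since enthalpy is a state function, delta H = (3)·(-115.8) + (-1)·(-295.1) = -52.3 kcal/mol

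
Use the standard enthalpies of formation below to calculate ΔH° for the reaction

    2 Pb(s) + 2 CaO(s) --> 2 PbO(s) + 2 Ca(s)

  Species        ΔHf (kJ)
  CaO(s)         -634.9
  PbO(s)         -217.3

ΔH° = 835.2 kJ

ΔH°rxn = Σ nΔHf°(products) − Σ nΔHf°(reactants).
Products: 2·(-217.3) + 2·(+0.0) = -434.6
Reactants: 2·(+0.0) + 2·(-634.9) = -1269.8
ΔH° = (-434.6) − (-1269.8) = 835.2 kJ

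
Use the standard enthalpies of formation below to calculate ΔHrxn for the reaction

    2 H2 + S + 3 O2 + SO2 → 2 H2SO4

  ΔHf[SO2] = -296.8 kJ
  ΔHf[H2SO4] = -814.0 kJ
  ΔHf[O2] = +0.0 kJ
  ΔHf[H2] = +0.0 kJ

ΔHrxn = -1331.2 kJ

Products: 2·(-814.0) = -1628.0
Reactants: 2·(+0.0) + 1·(+0.0) + 3·(+0.0) + 1·(-296.8) = -296.8
ΔHrxn = (-1628.0) − (-296.8) = -1331.2 kJ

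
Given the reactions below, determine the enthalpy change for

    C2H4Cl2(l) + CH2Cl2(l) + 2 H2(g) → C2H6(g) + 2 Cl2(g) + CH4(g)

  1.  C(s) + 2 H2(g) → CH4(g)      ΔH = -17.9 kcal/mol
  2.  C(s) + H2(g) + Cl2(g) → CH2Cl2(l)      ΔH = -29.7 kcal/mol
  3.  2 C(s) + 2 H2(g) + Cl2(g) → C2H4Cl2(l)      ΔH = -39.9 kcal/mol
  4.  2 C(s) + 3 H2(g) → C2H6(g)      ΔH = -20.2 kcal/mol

eq. 1 as written (CH4(g) already on the product side): -17.9 kcal/mol
eq. 2 reversed (reverse to put CH2Cl2(l) on the reactant side): +29.7 kcal/mol
eq. 3 reversed (reverse to put C2H4Cl2(l) on the reactant side): +39.9 kcal/mol
eq. 4 as written (C2H6(g) already on the product side): -20.2 kcal/mol
Since enthalpy is a state function, ΔH = (1)·(-17.9) + (-1)·(-29.7) + (-1)·(-39.9) + (1)·(-20.2) = 31.5 kcal/mol

ΔH = 31.5 kcal/mol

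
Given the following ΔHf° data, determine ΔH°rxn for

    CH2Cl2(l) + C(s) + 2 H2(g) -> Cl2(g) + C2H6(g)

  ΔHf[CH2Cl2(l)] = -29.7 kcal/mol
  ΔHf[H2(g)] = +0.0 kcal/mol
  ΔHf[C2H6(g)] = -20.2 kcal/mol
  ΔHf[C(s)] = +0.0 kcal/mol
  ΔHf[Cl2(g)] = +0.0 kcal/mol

ΔH°rxn = 9.5 kcal/mol

ΔH°rxn = Σ nΔHf°(products) − Σ nΔHf°(reactants).
Products: 1·(+0.0) + 1·(-20.2) = -20.2
Reactants: 1·(-29.7) + 1·(+0.0) + 2·(+0.0) = -29.7
ΔH°rxn = (-20.2) − (-29.7) = 9.5 kcal/mol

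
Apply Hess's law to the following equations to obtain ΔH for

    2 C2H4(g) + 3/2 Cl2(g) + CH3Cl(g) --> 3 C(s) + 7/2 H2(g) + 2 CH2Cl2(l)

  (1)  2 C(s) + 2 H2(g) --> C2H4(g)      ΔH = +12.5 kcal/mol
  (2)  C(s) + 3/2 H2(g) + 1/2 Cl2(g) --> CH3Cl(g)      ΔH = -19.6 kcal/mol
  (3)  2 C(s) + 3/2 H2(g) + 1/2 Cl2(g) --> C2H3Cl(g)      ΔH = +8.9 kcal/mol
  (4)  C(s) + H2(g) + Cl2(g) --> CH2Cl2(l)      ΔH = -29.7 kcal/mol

ΔH = -64.8 kcal/mol

(1) reversed and × 2 (C2H4(g) must end up as a reactant; ×2 to match 2 C2H4(g) in the target): (-2)·(+12.5) = -25.0 kcal/mol
(2) reversed (CH3Cl(g) must end up as a reactant): +19.6 kcal/mol
(3): not needed (C2H3Cl(g) appears nowhere else).
(4) × 2 (scale by 2 for the 2 CH2Cl2(l)): (2)·(-29.7) = -59.4 kcal/mol
Summing the manipulated equations, ΔH = (-2)·(+12.5) + (-1)·(-19.6) + (2)·(-29.7) = -64.8 kcal/mol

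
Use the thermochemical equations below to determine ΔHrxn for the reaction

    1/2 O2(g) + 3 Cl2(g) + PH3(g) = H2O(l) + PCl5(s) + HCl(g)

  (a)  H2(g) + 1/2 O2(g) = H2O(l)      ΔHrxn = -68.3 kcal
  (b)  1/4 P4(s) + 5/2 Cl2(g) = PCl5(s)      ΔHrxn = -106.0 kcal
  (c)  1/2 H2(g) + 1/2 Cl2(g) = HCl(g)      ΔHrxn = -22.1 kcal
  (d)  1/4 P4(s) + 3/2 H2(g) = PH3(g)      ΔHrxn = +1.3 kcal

ΔHrxn = -197.7 kcal

(a) as written: -68.3 kcal
(b) as written: -106.0 kcal
(c) as written: -22.1 kcal
(d) reversed: -1.3 kcal
By Hess's law, ΔHrxn = (1)·(-68.3) + (1)·(-106.0) + (1)·(-22.1) + (-1)·(+1.3) = -197.7 kcal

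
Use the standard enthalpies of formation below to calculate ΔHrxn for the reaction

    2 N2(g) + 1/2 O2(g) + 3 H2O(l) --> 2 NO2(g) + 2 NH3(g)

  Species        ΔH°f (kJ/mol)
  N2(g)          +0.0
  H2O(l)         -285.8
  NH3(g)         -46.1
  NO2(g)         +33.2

ΔHrxn = 831.6 kJ/mol

ΔH°rxn = Σ nΔHf°(products) − Σ nΔHf°(reactants).
Products: 2·(+33.2) + 2·(-46.1) = -25.8
Reactants: 2·(+0.0) + 1/2·(+0.0) + 3·(-285.8) = -857.4
ΔHrxn = (-25.8) − (-857.4) = 831.6 kJ/mol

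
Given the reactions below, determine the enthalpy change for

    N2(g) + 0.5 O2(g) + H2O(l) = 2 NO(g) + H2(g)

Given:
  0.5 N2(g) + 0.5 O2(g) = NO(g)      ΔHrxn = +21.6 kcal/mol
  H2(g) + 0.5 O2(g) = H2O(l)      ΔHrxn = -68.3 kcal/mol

ΔHrxn = 111.5 kcal/mol

equation 1 × 2 (×2 to match 2 NO(g) in the target): (2)·(+21.6) = +43.2 kcal/mol
equation 2 reversed (reverse to put H2O(l) on the reactant side): +68.3 kcal/mol
ΔHrxn = (2)·(+21.6) + (-1)·(-68.3) = 111.5 kcal/mol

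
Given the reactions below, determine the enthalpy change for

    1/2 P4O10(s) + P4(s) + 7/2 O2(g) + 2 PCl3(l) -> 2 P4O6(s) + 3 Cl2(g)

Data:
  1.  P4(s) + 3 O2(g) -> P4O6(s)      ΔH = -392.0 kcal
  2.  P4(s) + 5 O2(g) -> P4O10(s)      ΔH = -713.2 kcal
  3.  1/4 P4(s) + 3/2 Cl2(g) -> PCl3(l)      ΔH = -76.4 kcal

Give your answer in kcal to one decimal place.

ΔH = -274.6 kcal

eq. 1 × 2 (×2 to match 2 P4O6(s) in the target): (2)·(-392.0) = -784.0 kcal
eq. 2 reversed and × 1/2 (reverse to put P4O10(s) on the reactant side; ×1/2 to match 1/2 P4O10(s) in the target): (-1/2)·(-713.2) = +356.6 kcal
eq. 3 reversed and × 2 (PCl3(l) must end up as a reactant; scale by 2 for the 2 PCl3(l)): (-2)·(-76.4) = +152.8 kcal
By Hess's law, ΔH = (2)·(-392.0) + (-1/2)·(-713.2) + (-2)·(-76.4) = -274.6 kcal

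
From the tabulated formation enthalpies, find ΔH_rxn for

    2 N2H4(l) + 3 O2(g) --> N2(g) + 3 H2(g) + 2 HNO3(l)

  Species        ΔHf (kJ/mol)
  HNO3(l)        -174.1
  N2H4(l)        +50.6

ΔH_rxn = -449.4 kJ/mol

Products: 1·(+0.0) + 3·(+0.0) + 2·(-174.1) = -348.2
Reactants: 2·(+50.6) + 3·(+0.0) = +101.2
ΔH_rxn = (-348.2) − (+101.2) = -449.4 kJ/mol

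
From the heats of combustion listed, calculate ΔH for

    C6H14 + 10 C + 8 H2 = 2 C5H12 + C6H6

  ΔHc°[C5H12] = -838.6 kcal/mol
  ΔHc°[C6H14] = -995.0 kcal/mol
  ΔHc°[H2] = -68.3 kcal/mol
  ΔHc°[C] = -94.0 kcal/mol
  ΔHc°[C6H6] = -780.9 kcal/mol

ΔH = -23.3 kcal/mol

With combustion enthalpies, reactants minus products:
= [1·(-995.0) + 10·(-94.0) + 8·(-68.3)] − [2·(-838.6) + 1·(-780.9)]
= -23.3 kcal/mol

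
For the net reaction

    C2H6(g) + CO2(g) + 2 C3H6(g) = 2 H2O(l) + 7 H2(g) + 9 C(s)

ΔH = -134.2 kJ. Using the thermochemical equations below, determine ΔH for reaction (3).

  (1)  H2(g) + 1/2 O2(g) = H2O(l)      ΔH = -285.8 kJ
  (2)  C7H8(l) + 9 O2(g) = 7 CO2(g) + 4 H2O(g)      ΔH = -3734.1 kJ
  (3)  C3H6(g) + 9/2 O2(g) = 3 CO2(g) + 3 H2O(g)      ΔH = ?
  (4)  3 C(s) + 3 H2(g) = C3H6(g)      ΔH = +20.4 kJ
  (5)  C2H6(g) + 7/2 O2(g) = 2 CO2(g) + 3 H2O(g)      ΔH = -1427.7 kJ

ΔH = -1926.3 kJ

(1) × 2 (scale by 2 for the 2 H2O(l)): (2)·(-285.8) = -571.6 kJ
(2): not needed (C7H8(l) appears nowhere else).
(3) reversed: contributes −x
(4) reversed and × 3 (C(s) must end up as a product; ×3 to match 9 C(s) in the target): (-3)·(+20.4) = -61.2 kJ
(5) as written (C2H6(g) already on the reactant side): -1427.7 kJ
-134.2 = (-571.6) + (-61.2) + (-1427.7) − x
x = (-134.2 − (-2060.5)) / (-1) = -1926.3 kJ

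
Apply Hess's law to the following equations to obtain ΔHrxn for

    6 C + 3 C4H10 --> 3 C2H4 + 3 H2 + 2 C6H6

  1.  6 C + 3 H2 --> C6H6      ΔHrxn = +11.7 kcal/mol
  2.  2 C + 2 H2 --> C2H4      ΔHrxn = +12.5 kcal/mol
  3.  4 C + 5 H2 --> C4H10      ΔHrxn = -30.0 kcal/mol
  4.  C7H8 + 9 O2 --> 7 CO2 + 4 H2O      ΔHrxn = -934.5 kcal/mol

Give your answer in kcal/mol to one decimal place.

ΔHrxn = 150.9 kcal/mol

eq. 1 × 2: (2)·(+11.7) = +23.4 kcal/mol
eq. 2 × 3: (3)·(+12.5) = +37.5 kcal/mol
eq. 3 reversed and × 3: (-3)·(-30.0) = +90.0 kcal/mol
eq. 4: not needed.
ΔHrxn = (2)·(+11.7) + (3)·(+12.5) + (-3)·(-30.0) = 150.9 kcal/mol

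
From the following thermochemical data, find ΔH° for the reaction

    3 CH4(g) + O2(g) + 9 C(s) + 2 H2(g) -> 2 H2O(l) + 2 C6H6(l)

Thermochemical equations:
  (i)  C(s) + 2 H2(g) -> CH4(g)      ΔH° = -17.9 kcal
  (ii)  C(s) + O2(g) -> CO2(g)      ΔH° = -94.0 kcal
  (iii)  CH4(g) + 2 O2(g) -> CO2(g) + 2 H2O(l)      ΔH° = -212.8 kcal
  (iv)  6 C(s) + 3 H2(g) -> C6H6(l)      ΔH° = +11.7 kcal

(i) reversed and × 2: (-2)·(-17.9) = +35.8 kcal
(ii) reversed: +94.0 kcal
(iii) as written (H2O(l) already on the product side): -212.8 kcal
(iv) × 2 (×2 to match 2 C6H6(l) in the target): (2)·(+11.7) = +23.4 kcal
ΔH° = (+35.8) + (+94.0) + (-212.8) + (+23.4) = -59.6 kcal

ΔH° = -59.6 kcal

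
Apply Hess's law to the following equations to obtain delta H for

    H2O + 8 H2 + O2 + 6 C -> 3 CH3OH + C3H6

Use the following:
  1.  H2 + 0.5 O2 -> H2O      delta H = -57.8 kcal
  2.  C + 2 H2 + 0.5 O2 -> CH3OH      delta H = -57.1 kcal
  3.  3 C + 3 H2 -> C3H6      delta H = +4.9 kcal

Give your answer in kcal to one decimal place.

eq. 1 reversed (reverse to put H2O on the reactant side): +57.8 kcal
eq. 2 × 3 (×3 to match 3 CH3OH in the target): (3)·(-57.1) = -171.3 kcal
eq. 3 as written (C3H6 already on the product side): +4.9 kcal
delta H = (-1)·(-57.8) + (3)·(-57.1) + (1)·(+4.9) = -108.6 kcal

delta H = -108.6 kcal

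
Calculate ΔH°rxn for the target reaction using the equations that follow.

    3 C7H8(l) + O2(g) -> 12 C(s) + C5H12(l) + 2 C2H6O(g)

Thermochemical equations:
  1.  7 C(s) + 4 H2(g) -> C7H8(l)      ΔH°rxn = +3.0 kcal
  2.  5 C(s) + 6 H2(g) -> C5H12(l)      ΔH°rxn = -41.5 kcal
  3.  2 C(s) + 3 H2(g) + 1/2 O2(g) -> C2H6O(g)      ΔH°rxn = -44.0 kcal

ΔH°rxn = -138.5 kcal

eq. 1 reversed and × 3: (-3)·(+3.0) = -9.0 kcal
eq. 2 as written: -41.5 kcal
eq. 3 × 2: (2)·(-44.0) = -88.0 kcal
Summing the manipulated equations, ΔH°rxn = (-3)·(+3.0) + (1)·(-41.5) + (2)·(-44.0) = -138.5 kcal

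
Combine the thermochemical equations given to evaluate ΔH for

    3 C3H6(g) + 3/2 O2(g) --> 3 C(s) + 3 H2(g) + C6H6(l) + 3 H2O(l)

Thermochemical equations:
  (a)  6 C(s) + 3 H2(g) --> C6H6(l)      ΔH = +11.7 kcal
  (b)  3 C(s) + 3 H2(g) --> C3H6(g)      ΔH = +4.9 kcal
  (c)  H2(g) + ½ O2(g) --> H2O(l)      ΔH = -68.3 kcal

ΔH = -207.9 kcal

(a) as written: +11.7 kcal
(b) reversed and × 3: (-3)·(+4.9) = -14.7 kcal
(c) × 3: (3)·(-68.3) = -204.9 kcal
Since enthalpy is a state function, ΔH = (1)·(+11.7) + (-3)·(+4.9) + (3)·(-68.3) = -207.9 kcal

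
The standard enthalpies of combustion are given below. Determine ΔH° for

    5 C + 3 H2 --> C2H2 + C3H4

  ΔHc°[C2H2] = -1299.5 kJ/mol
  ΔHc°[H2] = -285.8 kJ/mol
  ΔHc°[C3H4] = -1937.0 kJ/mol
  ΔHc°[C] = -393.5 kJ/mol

ΔH° = 411.6 kJ/mol

With combustion enthalpies, reactants minus products:
= [5·(-393.5) + 3·(-285.8)] − [1·(-1299.5) + 1·(-1937.0)]
= 411.6 kJ/mol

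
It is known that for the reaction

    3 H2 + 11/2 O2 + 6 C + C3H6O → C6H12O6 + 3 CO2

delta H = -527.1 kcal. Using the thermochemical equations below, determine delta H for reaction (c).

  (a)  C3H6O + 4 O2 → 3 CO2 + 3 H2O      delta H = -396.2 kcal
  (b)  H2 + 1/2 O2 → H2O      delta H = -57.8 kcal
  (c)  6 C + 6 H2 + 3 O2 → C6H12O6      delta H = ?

delta H = -304.3 kcal

(a) as written: -396.2 kcal
(b) reversed and × 3: (-3)·(-57.8) = +173.4 kcal
(c) as written: contributes x
-527.1 = (-396.2) + (+173.4) + x
x = (-527.1 − (-222.8)) / (1) = -304.3 kcal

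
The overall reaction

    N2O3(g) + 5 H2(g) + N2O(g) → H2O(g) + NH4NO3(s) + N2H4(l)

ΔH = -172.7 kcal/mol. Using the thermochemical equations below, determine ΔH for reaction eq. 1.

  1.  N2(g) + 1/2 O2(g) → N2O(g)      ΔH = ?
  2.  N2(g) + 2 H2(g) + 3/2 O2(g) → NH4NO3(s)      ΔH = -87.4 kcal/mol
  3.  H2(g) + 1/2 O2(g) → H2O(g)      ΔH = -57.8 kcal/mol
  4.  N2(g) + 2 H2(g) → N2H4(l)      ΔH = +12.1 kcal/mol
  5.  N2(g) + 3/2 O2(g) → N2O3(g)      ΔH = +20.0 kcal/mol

ΔH = 19.6 kcal/mol

eq. 1 reversed (N2O(g) must end up as a reactant): contributes −x
eq. 2 as written (NH4NO3(s) already on the product side): -87.4 kcal/mol
eq. 3 as written (H2O(g) already on the product side): -57.8 kcal/mol
eq. 4 as written (N2H4(l) already on the product side): +12.1 kcal/mol
eq. 5 reversed (reverse to put N2O3(g) on the reactant side): -20.0 kcal/mol
-172.7 = (-87.4) + (-57.8) + (+12.1) + (-20.0) − x
x = (-172.7 − (-153.1)) / (-1) = 19.6 kcal/mol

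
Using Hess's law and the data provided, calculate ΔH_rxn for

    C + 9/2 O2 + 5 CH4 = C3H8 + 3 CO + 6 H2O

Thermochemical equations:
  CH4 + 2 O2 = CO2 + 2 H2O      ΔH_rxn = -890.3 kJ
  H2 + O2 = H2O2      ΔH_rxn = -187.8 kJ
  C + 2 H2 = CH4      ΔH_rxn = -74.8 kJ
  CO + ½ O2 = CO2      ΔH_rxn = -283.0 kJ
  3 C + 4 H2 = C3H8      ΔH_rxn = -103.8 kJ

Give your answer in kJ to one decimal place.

ΔH_rxn = -1776.1 kJ

equation 1 × 3 (scale by 3 for the 6 H2O): (3)·(-890.3) = -2670.9 kJ
equation 2: not needed (H2O2 appears nowhere else).
equation 3 reversed and × 2: (-2)·(-74.8) = +149.6 kJ
equation 4 reversed and × 3 (reverse to put CO on the product side; ×3 to match 3 CO in the target): (-3)·(-283.0) = +849.0 kJ
equation 5 as written (C3H8 already on the product side): -103.8 kJ
Since enthalpy is a state function, ΔH_rxn = (3)·(-890.3) + (-2)·(-74.8) + (-3)·(-283.0) + (1)·(-103.8) = -1776.1 kJ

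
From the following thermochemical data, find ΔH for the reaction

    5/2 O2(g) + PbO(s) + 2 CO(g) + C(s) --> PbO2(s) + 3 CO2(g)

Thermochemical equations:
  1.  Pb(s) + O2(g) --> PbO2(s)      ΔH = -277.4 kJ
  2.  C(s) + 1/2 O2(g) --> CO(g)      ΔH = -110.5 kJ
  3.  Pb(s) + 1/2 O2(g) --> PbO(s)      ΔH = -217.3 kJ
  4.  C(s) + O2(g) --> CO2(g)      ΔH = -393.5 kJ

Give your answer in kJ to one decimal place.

ΔH = -1019.6 kJ

eq. 1 as written: -277.4 kJ
eq. 2 reversed and × 2: (-2)·(-110.5) = +221.0 kJ
eq. 3 reversed: +217.3 kJ
eq. 4 × 3: (3)·(-393.5) = -1180.5 kJ
ΔH = (-277.4) + (+221.0) + (+217.3) + (-1180.5) = -1019.6 kJ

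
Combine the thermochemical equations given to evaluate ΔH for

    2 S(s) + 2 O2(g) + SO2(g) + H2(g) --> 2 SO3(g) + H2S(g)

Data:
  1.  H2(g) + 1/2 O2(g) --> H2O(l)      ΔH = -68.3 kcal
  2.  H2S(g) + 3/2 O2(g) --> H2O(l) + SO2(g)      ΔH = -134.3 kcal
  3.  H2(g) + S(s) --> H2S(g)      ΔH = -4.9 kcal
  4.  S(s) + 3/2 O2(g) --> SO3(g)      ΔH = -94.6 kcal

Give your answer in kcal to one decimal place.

ΔH = -123.2 kcal

eq. 1 as written: -68.3 kcal
eq. 2 reversed (reverse to put SO2(g) on the reactant side): +134.3 kcal
eq. 3: not needed.
eq. 4 × 2 (scale by 2 for the 2 SO3(g)): (2)·(-94.6) = -189.2 kcal
Combining the equations, ΔH = (1)·(-68.3) + (-1)·(-134.3) + (2)·(-94.6) = -123.2 kcal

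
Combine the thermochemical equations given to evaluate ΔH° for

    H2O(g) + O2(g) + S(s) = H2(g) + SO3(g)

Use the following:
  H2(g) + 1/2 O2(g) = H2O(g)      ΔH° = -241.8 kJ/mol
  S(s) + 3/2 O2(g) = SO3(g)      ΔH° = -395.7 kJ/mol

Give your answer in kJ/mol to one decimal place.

ΔH° = -153.9 kJ/mol

equation 1 reversed: +241.8 kJ/mol
equation 2 as written: -395.7 kJ/mol
Combining the equations, ΔH° = (+241.8) + (-395.7) = -153.9 kJ/mol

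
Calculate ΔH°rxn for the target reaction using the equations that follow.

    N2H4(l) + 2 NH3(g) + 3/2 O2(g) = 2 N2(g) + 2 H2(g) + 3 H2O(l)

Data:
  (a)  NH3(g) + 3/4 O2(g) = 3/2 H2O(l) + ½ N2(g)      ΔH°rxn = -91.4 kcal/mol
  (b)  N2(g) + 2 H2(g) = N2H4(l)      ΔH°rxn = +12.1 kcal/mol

ΔH°rxn = -194.9 kcal/mol

(a) × 2: (2)·(-91.4) = -182.8 kcal/mol
(b) reversed: -12.1 kcal/mol
Combining the equations, ΔH°rxn = (-182.8) + (-12.1) = -194.9 kcal/mol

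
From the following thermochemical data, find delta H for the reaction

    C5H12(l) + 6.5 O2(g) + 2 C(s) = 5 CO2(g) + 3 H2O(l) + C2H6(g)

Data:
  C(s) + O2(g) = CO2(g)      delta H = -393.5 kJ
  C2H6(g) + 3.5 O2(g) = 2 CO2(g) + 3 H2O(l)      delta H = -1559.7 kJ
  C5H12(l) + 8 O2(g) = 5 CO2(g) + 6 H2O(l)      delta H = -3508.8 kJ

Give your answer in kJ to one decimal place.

equation 1 × 2 (×2 to match 2 C(s) in the target): (2)·(-393.5) = -787.0 kJ
equation 2 reversed (reverse to put C2H6(g) on the product side): +1559.7 kJ
equation 3 as written (C5H12(l) already on the reactant side): -3508.8 kJ
Summing the manipulated equations, delta H = (-787.0) + (+1559.7) + (-3508.8) = -2736.1 kJ

delta H = -2736.1 kJ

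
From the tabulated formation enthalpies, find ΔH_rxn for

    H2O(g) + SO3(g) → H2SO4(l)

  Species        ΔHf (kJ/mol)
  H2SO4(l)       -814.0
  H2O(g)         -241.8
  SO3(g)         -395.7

Products: 1·(-814.0) = -814.0
Reactants: 1·(-241.8) + 1·(-395.7) = -637.5
ΔH_rxn = (-814.0) − (-637.5) = -176.5 kJ/mol

ΔH_rxn = -176.5 kJ/mol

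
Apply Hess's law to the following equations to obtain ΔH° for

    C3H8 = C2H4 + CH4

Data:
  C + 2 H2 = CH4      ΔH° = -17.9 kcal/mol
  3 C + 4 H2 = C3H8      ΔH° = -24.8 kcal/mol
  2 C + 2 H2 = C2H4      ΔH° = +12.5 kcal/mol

ΔH° = 19.4 kcal/mol

equation 1 as written: -17.9 kcal/mol
equation 2 reversed: +24.8 kcal/mol
equation 3 as written: +12.5 kcal/mol
Since enthalpy is a state function, ΔH° = (-17.9) + (+24.8) + (+12.5) = 19.4 kcal/mol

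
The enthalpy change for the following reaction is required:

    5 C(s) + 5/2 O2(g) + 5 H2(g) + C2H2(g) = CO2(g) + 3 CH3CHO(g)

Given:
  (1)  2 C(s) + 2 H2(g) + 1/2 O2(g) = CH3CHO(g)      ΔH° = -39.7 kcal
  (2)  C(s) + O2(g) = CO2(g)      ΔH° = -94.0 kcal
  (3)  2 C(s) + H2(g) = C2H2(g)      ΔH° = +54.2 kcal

(1) × 3 (×3 to match 3 CH3CHO(g) in the target): (3)·(-39.7) = -119.1 kcal
(2) as written (CO2(g) already on the product side): -94.0 kcal
(3) reversed (C2H2(g) must end up as a reactant): -54.2 kcal
ΔH° = (3)·(-39.7) + (1)·(-94.0) + (-1)·(+54.2) = -267.3 kcal

ΔH° = -267.3 kcal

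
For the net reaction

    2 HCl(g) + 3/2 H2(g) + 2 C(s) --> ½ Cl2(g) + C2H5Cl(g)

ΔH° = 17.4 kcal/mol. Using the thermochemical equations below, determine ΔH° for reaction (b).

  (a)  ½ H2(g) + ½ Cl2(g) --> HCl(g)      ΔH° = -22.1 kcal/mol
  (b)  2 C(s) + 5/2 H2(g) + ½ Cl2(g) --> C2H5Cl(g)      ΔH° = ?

(a) reversed and × 2: (-2)·(-22.1) = +44.2 kcal/mol
(b) as written: contributes x
+17.4 = (+44.2) + x
x = (+17.4 − (+44.2)) / (1) = -26.8 kcal/mol

ΔH° = -26.8 kcal/mol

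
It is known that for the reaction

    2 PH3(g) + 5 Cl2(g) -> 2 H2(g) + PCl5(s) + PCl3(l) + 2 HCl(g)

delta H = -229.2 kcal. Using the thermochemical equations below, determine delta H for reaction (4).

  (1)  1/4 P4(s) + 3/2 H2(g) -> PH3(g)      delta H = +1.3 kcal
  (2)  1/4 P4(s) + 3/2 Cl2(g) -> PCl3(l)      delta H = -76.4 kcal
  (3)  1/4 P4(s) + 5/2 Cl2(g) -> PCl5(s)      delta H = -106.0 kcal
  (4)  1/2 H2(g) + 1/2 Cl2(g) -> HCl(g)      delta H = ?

(1) reversed and × 2 (PH3(g) must end up as a reactant; ×2 to match 2 PH3(g) in the target): (-2)·(+1.3) = -2.6 kcal
(2) as written (PCl3(l) already on the product side): -76.4 kcal
(3) as written (PCl5(s) already on the product side): -106.0 kcal
(4) × 2 (scale by 2 for the 2 HCl(g)): contributes 2·x
-229.2 = (-2.6) + (-76.4) + (-106.0) + 2·x
x = (-229.2 − (-185.0)) / (2) = -22.1 kcal

delta H = -22.1 kcal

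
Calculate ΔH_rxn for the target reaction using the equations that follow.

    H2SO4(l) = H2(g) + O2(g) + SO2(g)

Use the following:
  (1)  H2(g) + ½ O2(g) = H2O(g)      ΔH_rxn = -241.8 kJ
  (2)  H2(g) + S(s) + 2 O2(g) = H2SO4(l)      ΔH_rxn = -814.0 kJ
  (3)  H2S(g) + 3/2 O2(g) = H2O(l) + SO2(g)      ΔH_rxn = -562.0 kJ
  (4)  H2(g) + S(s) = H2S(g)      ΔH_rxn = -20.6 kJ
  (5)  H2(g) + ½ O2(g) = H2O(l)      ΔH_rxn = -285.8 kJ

(1): not needed (H2O(g) appears nowhere else).
(2) reversed (reverse to put H2SO4(l) on the reactant side): +814.0 kJ
(3) as written (SO2(g) already on the product side): -562.0 kJ
(4) as written: -20.6 kJ
(5) reversed: +285.8 kJ
By Hess's law, ΔH_rxn = (+814.0) + (-562.0) + (-20.6) + (+285.8) = 517.2 kJ

ΔH_rxn = 517.2 kJ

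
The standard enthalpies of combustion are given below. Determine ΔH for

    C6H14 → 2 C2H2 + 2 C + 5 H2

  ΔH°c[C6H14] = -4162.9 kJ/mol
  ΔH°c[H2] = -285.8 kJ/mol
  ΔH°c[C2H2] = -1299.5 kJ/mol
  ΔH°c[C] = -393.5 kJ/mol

ΔH = 652.1 kJ/mol

Using ΔH = Σ nΔHc°(reactants) − Σ nΔHc°(products):
= [1·(-4162.9)] − [2·(-1299.5) + 2·(-393.5) + 5·(-285.8)]
= 652.1 kJ/mol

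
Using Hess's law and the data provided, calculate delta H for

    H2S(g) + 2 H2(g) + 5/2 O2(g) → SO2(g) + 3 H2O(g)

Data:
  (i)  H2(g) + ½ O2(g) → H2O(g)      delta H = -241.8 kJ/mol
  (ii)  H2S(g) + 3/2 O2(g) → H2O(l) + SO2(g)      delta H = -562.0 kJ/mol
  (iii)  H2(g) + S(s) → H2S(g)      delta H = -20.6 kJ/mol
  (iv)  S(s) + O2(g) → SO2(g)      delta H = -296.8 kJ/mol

(i) × 3: (3)·(-241.8) = -725.4 kJ/mol
(ii): not needed.
(iii) reversed: +20.6 kJ/mol
(iv) as written: -296.8 kJ/mol
Summing the manipulated equations, delta H = (-725.4) + (+20.6) + (-296.8) = -1001.6 kJ/mol

delta H = -1001.6 kJ/mol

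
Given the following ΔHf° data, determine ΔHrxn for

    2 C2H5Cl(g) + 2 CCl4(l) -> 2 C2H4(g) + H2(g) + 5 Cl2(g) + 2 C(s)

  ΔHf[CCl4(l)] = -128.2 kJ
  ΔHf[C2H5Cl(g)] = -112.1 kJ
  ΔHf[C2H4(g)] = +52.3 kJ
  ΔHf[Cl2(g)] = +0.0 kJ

ΔH°rxn = Σ nΔHf°(products) − Σ nΔHf°(reactants).
Products: 2·(+52.3) + 1·(+0.0) + 5·(+0.0) + 2·(+0.0) = +104.6
Reactants: 2·(-112.1) + 2·(-128.2) = -480.6
ΔHrxn = (+104.6) − (-480.6) = 585.2 kJ

ΔHrxn = 585.2 kJ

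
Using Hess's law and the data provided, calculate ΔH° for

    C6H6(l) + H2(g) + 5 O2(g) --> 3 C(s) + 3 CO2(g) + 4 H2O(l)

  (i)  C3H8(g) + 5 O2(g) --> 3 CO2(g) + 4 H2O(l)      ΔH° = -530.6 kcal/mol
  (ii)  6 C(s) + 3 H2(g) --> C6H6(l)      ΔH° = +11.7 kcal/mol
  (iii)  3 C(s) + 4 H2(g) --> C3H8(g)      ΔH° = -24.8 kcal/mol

(i) as written: -530.6 kcal/mol
(ii) reversed: -11.7 kcal/mol
(iii) as written: -24.8 kcal/mol
Summing the manipulated equations, ΔH° = (-530.6) + (-11.7) + (-24.8) = -567.1 kcal/mol

ΔH° = -567.1 kcal/mol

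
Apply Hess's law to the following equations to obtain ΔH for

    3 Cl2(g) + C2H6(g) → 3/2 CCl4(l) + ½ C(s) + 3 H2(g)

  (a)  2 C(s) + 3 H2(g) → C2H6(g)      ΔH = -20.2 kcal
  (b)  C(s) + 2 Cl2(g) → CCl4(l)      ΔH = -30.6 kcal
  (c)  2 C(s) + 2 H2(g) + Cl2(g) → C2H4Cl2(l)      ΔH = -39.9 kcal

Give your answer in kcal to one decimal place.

(a) reversed (reverse to put C2H6(g) on the reactant side): +20.2 kcal
(b) × 3/2 (scale by 3/2 for the 3/2 CCl4(l)): (3/2)·(-30.6) = -45.9 kcal
(c): not needed (C2H4Cl2(l) appears nowhere else).
ΔH = (+20.2) + (-45.9) = -25.7 kcal

ΔH = -25.7 kcal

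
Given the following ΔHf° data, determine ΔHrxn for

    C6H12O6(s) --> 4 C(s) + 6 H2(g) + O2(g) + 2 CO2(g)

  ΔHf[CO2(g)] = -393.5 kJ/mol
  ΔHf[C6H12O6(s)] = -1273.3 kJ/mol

ΔH°rxn = Σ nΔHf°(products) − Σ nΔHf°(reactants).
Products: 4·(+0.0) + 6·(+0.0) + 1·(+0.0) + 2·(-393.5) = -787.0
Reactants: 1·(-1273.3) = -1273.3
ΔHrxn = (-787.0) − (-1273.3) = 486.3 kJ/mol

ΔHrxn = 486.3 kJ/mol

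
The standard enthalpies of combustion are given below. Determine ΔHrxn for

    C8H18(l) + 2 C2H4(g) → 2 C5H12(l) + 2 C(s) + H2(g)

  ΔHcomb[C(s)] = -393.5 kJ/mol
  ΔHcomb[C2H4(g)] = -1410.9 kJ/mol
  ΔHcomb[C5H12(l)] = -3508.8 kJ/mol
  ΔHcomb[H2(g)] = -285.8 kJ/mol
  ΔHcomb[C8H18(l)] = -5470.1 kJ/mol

Using ΔH = Σ nΔHc°(reactants) − Σ nΔHc°(products):
= [1·(-5470.1) + 2·(-1410.9)] − [2·(-3508.8) + 2·(-393.5) + 1·(-285.8)]
= -201.5 kJ/mol

ΔHrxn = -201.5 kJ/mol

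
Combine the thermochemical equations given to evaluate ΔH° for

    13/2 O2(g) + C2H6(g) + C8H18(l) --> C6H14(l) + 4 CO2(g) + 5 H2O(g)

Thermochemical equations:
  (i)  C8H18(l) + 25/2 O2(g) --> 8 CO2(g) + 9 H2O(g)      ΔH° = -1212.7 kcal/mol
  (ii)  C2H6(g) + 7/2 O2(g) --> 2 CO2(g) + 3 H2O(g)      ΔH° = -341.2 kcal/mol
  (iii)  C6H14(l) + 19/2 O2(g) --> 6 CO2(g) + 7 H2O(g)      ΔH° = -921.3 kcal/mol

(i) as written (C8H18(l) already on the reactant side): -1212.7 kcal/mol
(ii) as written (C2H6(g) already on the reactant side): -341.2 kcal/mol
(iii) reversed (reverse to put C6H14(l) on the product side): +921.3 kcal/mol
Since enthalpy is a state function, ΔH° = (-1212.7) + (-341.2) + (+921.3) = -632.6 kcal/mol

ΔH° = -632.6 kcal/mol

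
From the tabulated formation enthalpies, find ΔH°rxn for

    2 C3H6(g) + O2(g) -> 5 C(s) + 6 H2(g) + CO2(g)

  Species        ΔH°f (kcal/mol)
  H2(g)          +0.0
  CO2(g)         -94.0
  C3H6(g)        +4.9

ΔH°rxn = -103.8 kcal/mol

Products: 5·(+0.0) + 6·(+0.0) + 1·(-94.0) = -94.0
Reactants: 2·(+4.9) + 1·(+0.0) = +9.8
ΔH°rxn = (-94.0) − (+9.8) = -103.8 kcal/mol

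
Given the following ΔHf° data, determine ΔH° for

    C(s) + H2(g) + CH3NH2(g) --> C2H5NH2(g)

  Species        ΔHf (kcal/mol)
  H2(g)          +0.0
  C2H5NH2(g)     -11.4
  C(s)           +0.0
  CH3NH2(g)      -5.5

ΔH° = -5.9 kcal/mol

ΔH°rxn = Σ nΔHf°(products) − Σ nΔHf°(reactants).
Products: 1·(-11.4) = -11.4
Reactants: 1·(+0.0) + 1·(+0.0) + 1·(-5.5) = -5.5
ΔH° = (-11.4) − (-5.5) = -5.9 kcal/mol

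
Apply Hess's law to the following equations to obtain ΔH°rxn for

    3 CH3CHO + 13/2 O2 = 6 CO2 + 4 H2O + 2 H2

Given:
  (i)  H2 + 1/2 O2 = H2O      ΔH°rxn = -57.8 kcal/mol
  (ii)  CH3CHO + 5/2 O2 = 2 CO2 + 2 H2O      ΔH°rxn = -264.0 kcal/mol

ΔH°rxn = -676.4 kcal/mol

(i) reversed and × 2 (reverse to put H2 on the product side; scale by 2 for the 2 H2): (-2)·(-57.8) = +115.6 kcal/mol
(ii) × 3 (scale by 3 for the 3 CH3CHO): (3)·(-264.0) = -792.0 kcal/mol
Summing the manipulated equations, ΔH°rxn = (-2)·(-57.8) + (3)·(-264.0) = -676.4 kcal/mol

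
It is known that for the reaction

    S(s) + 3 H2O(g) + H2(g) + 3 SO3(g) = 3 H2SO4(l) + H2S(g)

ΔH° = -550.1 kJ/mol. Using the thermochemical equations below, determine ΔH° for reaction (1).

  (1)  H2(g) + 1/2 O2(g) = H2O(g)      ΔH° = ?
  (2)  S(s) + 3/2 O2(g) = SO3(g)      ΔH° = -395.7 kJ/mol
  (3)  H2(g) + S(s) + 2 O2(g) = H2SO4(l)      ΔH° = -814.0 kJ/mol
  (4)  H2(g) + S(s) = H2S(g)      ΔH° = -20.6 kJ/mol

(1) reversed and × 3 (reverse to put H2O(g) on the reactant side; ×3 to match 3 H2O(g) in the target): contributes −3·x
(2) reversed and × 3 (SO3(g) must end up as a reactant; scale by 3 for the 3 SO3(g)): (-3)·(-395.7) = +1187.1 kJ/mol
(3) × 3 (scale by 3 for the 3 H2SO4(l)): (3)·(-814.0) = -2442.0 kJ/mol
(4) as written (H2S(g) already on the product side): -20.6 kJ/mol
-550.1 = (+1187.1) + (-2442.0) + (-20.6) − 3·x
x = (-550.1 − (-1275.5)) / (-3) = -241.8 kJ/mol

ΔH° = -241.8 kJ/mol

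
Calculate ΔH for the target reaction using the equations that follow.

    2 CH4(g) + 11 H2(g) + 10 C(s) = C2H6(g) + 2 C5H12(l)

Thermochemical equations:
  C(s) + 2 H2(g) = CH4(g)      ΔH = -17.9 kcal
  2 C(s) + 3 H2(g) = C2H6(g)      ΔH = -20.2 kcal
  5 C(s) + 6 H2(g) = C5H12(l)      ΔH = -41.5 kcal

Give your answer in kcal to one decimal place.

equation 1 reversed and × 2: (-2)·(-17.9) = +35.8 kcal
equation 2 as written: -20.2 kcal
equation 3 × 2: (2)·(-41.5) = -83.0 kcal
ΔH = (+35.8) + (-20.2) + (-83.0) = -67.4 kcal

ΔH = -67.4 kcal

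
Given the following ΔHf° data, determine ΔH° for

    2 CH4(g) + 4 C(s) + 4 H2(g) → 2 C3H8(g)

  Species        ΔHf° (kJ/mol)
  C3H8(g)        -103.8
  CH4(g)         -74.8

ΔH°rxn = Σ nΔHf°(products) − Σ nΔHf°(reactants).
Products: 2·(-103.8) = -207.6
Reactants: 2·(-74.8) + 4·(+0.0) + 4·(+0.0) = -149.6
ΔH° = (-207.6) − (-149.6) = -58.0 kJ/mol

ΔH° = -58.0 kJ/mol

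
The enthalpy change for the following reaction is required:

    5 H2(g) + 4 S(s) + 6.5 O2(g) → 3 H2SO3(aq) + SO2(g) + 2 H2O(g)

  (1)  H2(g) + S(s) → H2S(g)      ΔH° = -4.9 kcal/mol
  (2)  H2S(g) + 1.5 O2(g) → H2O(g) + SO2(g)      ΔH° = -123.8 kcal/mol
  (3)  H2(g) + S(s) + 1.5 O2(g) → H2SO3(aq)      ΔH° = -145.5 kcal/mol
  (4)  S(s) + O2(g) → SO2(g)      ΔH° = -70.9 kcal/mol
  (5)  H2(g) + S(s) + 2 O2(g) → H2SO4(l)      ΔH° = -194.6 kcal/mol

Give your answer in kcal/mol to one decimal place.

(1) × 2: (2)·(-4.9) = -9.8 kcal/mol
(2) × 2: (2)·(-123.8) = -247.6 kcal/mol
(3) × 3: (3)·(-145.5) = -436.5 kcal/mol
(4) reversed: +70.9 kcal/mol
(5): not needed.
Since enthalpy is a state function, ΔH° = (-9.8) + (-247.6) + (-436.5) + (+70.9) = -623.0 kcal/mol

ΔH° = -623.0 kcal/mol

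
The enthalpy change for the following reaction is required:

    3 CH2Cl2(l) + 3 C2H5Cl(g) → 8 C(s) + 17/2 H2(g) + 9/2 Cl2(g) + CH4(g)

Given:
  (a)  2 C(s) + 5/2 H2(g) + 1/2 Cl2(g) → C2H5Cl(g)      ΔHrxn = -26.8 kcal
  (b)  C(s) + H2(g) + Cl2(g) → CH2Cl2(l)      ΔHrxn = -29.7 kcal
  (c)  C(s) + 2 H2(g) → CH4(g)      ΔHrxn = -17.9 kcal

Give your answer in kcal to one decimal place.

ΔHrxn = 151.6 kcal

(a) reversed and × 3: (-3)·(-26.8) = +80.4 kcal
(b) reversed and × 3: (-3)·(-29.7) = +89.1 kcal
(c) as written: -17.9 kcal
Summing the manipulated equations, ΔHrxn = (-3)·(-26.8) + (-3)·(-29.7) + (1)·(-17.9) = 151.6 kcal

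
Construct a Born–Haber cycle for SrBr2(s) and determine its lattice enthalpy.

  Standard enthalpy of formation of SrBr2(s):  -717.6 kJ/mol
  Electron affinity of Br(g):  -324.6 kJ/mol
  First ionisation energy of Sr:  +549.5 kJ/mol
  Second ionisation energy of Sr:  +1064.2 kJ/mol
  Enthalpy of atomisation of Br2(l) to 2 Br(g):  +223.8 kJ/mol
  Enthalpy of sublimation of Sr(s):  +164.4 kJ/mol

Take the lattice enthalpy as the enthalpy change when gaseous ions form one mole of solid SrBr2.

ΔHf° = 1·ΔHsub + 1·(ΣIE) + 1·D(Br2) + 2·EA + U
-717.6 = 1·(+164.4) + 1·(+1613.7) + 1·(+223.8) + 2·(-324.6) + U
U = -717.6 − (+1352.7) = -2070.3 kJ/mol

U = -2070.3 kJ/mol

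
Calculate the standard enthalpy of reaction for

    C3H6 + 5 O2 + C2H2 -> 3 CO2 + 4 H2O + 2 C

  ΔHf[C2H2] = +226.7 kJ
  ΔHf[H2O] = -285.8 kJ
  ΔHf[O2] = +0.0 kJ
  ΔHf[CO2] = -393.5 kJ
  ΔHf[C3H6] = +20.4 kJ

ΔH°rxn = -2570.8 kJ

Products: 3·(-393.5) + 4·(-285.8) + 2·(+0.0) = -2323.7
Reactants: 1·(+20.4) + 5·(+0.0) + 1·(+226.7) = +247.1
ΔH°rxn = (-2323.7) − (+247.1) = -2570.8 kJ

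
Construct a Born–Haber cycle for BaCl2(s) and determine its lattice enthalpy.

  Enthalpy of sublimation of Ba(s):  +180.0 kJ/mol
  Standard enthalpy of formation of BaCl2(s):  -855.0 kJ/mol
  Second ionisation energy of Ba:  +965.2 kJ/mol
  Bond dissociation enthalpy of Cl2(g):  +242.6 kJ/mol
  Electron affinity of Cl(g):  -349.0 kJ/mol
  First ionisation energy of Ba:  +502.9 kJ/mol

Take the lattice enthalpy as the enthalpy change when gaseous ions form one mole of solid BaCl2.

ΔHf° = 1·ΔHsub + 1·(ΣIE) + 1·D(Cl2) + 2·EA + U
-855.0 = 1·(+180.0) + 1·(+1468.1) + 1·(+242.6) + 2·(-349.0) + U
U = -855.0 − (+1192.7) = -2047.7 kJ/mol

U = -2047.7 kJ/mol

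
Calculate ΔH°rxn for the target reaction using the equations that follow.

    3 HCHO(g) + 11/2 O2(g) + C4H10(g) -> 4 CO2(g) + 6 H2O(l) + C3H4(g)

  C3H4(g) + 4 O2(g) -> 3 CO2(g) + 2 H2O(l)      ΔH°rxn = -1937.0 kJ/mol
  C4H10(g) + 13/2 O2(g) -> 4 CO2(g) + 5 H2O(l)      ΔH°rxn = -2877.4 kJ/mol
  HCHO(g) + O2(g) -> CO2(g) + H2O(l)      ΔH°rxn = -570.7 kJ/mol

ΔH°rxn = -2652.5 kJ/mol

equation 1 reversed (reverse to put C3H4(g) on the product side): +1937.0 kJ/mol
equation 2 as written (C4H10(g) already on the reactant side): -2877.4 kJ/mol
equation 3 × 3 (scale by 3 for the 3 HCHO(g)): (3)·(-570.7) = -1712.1 kJ/mol
Since enthalpy is a state function, ΔH°rxn = (+1937.0) + (-2877.4) + (-1712.1) = -2652.5 kJ/mol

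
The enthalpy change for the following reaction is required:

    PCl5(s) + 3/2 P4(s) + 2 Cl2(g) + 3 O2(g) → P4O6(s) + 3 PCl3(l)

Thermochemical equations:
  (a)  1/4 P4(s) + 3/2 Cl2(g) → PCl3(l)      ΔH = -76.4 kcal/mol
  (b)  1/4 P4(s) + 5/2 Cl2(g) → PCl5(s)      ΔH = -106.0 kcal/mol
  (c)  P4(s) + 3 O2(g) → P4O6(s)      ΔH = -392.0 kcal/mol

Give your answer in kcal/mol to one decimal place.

(a) × 3: (3)·(-76.4) = -229.2 kcal/mol
(b) reversed: +106.0 kcal/mol
(c) as written: -392.0 kcal/mol
ΔH = (-229.2) + (+106.0) + (-392.0) = -515.2 kcal/mol

ΔH = -515.2 kcal/mol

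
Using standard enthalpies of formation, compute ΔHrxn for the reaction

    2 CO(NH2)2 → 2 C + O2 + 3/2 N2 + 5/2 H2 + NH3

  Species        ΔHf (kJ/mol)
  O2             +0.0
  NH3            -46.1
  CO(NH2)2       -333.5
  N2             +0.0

ΔHrxn = 620.9 kJ/mol

Products: 2·(+0.0) + 1·(+0.0) + 3/2·(+0.0) + 5/2·(+0.0) + 1·(-46.1) = -46.1
Reactants: 2·(-333.5) = -667.0
ΔHrxn = (-46.1) − (-667.0) = 620.9 kJ/mol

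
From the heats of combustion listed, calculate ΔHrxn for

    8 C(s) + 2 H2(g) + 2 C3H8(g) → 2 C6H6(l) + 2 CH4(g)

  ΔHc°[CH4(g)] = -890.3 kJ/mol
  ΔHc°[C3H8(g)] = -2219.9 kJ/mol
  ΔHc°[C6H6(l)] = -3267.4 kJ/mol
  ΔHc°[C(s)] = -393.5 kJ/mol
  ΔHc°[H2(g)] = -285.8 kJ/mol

With combustion enthalpies, reactants minus products:
= [8·(-393.5) + 2·(-285.8) + 2·(-2219.9)] − [2·(-3267.4) + 2·(-890.3)]
= 156.0 kJ/mol

ΔHrxn = 156.0 kJ/mol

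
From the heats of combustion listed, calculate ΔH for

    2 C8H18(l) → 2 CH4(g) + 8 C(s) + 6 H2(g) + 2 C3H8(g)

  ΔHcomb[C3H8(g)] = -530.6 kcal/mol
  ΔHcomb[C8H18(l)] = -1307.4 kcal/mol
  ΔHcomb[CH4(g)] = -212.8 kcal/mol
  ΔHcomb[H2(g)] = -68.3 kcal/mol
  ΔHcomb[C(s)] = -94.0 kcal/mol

ΔH = 33.8 kcal/mol

With combustion enthalpies, reactants minus products:
= [2·(-1307.4)] − [2·(-212.8) + 8·(-94.0) + 6·(-68.3) + 2·(-530.6)]
= 33.8 kcal/mol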